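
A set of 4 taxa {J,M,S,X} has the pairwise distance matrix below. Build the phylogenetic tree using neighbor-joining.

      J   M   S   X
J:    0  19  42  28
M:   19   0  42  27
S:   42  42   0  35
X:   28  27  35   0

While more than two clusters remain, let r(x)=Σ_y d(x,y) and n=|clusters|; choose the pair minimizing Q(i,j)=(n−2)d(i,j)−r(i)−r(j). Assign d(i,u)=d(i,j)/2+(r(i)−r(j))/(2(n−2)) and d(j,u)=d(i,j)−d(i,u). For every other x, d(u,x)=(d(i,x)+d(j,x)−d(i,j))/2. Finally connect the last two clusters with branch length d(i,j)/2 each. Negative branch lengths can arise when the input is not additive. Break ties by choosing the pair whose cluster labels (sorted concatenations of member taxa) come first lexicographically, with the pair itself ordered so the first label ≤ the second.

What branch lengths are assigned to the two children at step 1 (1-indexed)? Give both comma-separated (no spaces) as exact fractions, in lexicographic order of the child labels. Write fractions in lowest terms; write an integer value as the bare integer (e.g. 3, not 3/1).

1. join J+M (d=19, Q=-139) ⇒ JM; edges |J|=39/4, |M|=37/4
  updated: d(JM,S)=65/2, d(JM,X)=18
2. join JM+S (d=65/2, Q=-171/2) ⇒ JMS; edges |JM|=31/4, |S|=99/4
  updated: d(JMS,X)=41/4
3. join JMS+X (d=41/4) ⇒ JMSX; edges |JMS|=41/8, |X|=41/8
final tree: (((J:39/4,M:37/4):31/4,S:99/4):41/8,X:41/8)
total length: 247/4

39/4,37/4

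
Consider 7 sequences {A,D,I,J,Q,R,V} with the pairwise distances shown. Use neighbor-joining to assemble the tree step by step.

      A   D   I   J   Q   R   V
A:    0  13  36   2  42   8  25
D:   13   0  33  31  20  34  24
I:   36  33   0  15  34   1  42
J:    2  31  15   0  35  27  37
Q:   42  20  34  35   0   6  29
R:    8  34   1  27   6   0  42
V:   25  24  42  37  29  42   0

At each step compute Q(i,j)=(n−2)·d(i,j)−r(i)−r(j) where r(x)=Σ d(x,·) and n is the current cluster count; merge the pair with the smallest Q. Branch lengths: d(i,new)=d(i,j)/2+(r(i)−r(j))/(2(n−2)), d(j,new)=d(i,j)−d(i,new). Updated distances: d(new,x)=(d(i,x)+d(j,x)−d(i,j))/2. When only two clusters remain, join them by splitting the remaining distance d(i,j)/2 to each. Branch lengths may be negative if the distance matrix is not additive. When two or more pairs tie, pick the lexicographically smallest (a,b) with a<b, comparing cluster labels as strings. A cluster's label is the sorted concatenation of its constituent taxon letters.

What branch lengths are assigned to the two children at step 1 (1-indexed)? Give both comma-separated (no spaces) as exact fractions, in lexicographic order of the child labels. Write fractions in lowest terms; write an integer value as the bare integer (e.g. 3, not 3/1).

24/5,-19/5

1. join I+R (d=1, Q=-274) ⇒ IR; edges |I|=24/5, |R|=-19/5
  updated: d(A,IR)=43/2, d(D,IR)=33, d(IR,J)=41/2, d(IR,Q)=39/2, d(IR,V)=83/2
2. join A+J (d=2, Q=-221) ⇒ AJ; edges |A|=-7/4, |J|=15/4
  updated: d(AJ,D)=21, d(AJ,IR)=20, d(AJ,Q)=75/2, d(AJ,V)=30
3. join AJ+IR (d=20, Q=-325/2) ⇒ AIJR; edges |AJ|=109/12, |IR|=131/12
  updated: d(AIJR,D)=17, d(AIJR,Q)=37/2, d(AIJR,V)=103/4
4. join AIJR+Q (d=37/2, Q=-367/4) ⇒ AIJQR; edges |AIJR|=123/16, |Q|=173/16
  updated: d(AIJQR,D)=37/4, d(AIJQR,V)=145/8
5. join AIJQR+D (d=37/4, Q=-411/8) ⇒ ADIJQR; edges |AIJQR|=27/16, |D|=121/16
  updated: d(ADIJQR,V)=263/16
6. join ADIJQR+V (d=263/16) ⇒ ADIJQRV; edges |ADIJQR|=263/32, |V|=263/32
final tree: (((((A:-7/4,J:15/4):109/12,(I:24/5,R:-19/5):131/12):123/16,Q:173/16):27/16,D:121/16):263/32,V:263/32)
total length: 1075/16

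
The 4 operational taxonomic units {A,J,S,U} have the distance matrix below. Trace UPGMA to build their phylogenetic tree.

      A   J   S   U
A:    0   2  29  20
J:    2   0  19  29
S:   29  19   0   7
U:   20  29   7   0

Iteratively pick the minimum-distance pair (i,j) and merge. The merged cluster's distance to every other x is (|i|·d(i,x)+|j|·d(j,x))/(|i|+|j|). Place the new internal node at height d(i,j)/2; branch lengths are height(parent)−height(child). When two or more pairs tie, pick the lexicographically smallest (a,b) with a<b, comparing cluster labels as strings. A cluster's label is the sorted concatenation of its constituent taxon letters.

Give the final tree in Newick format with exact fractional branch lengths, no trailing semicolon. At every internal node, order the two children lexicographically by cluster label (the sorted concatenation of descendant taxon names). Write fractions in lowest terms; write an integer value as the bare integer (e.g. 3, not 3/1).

iteration 1: select A,J (d=2); attach at lengths (1, 1); label the merged cluster AJ
  updated: d(AJ,S)=24, d(AJ,U)=49/2
iteration 2: select S,U (d=7); attach at lengths (7/2, 7/2); label the merged cluster SU
  updated: d(AJ,SU)=97/4
iteration 3: select AJ,SU (d=97/4); attach at lengths (89/8, 69/8); label the merged cluster AJSU
final tree: ((A:1,J:1):89/8,(S:7/2,U:7/2):69/8)
total length: 115/4

((A:1,J:1):89/8,(S:7/2,U:7/2):69/8)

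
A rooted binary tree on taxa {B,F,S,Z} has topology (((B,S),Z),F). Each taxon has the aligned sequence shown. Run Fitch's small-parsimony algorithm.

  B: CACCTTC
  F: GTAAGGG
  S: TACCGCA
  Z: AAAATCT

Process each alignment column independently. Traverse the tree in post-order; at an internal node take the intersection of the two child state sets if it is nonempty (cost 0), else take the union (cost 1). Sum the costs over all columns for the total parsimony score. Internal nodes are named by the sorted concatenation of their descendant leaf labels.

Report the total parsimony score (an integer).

13

[col 0] BS: children B:{C}, S:{T} ∪→ {C,T}; cost 1
[col 0] BSZ: children BS:{C,T}, Z:{A} ∪→ {A,C,T}; cost 1
[col 0] BFSZ: children BSZ:{A,C,T}, F:{G} ∪→ {A,C,G,T}; cost 1
[col 1] BS: children B:{A}, S:{A} ∩→ {A}; cost 0
[col 1] BSZ: children BS:{A}, Z:{A} ∩→ {A}; cost 0
[col 1] BFSZ: children BSZ:{A}, F:{T} ∪→ {A,T}; cost 1
[col 2] BS: children B:{C}, S:{C} ∩→ {C}; cost 0
[col 2] BSZ: children BS:{C}, Z:{A} ∪→ {A,C}; cost 1
[col 2] BFSZ: children BSZ:{A,C}, F:{A} ∩→ {A}; cost 0
[col 3] BS: children B:{C}, S:{C} ∩→ {C}; cost 0
[col 3] BSZ: children BS:{C}, Z:{A} ∪→ {A,C}; cost 1
[col 3] BFSZ: children BSZ:{A,C}, F:{A} ∩→ {A}; cost 0
[col 4] BS: children B:{T}, S:{G} ∪→ {G,T}; cost 1
[col 4] BSZ: children BS:{G,T}, Z:{T} ∩→ {T}; cost 0
[col 4] BFSZ: children BSZ:{T}, F:{G} ∪→ {G,T}; cost 1
[col 5] BS: children B:{T}, S:{C} ∪→ {C,T}; cost 1
[col 5] BSZ: children BS:{C,T}, Z:{C} ∩→ {C}; cost 0
[col 5] BFSZ: children BSZ:{C}, F:{G} ∪→ {C,G}; cost 1
[col 6] BS: children B:{C}, S:{A} ∪→ {A,C}; cost 1
[col 6] BSZ: children BS:{A,C}, Z:{T} ∪→ {A,C,T}; cost 1
[col 6] BFSZ: children BSZ:{A,C,T}, F:{G} ∪→ {A,C,G,T}; cost 1
per-site changes: [3, 1, 1, 1, 2, 2, 3]; total = 13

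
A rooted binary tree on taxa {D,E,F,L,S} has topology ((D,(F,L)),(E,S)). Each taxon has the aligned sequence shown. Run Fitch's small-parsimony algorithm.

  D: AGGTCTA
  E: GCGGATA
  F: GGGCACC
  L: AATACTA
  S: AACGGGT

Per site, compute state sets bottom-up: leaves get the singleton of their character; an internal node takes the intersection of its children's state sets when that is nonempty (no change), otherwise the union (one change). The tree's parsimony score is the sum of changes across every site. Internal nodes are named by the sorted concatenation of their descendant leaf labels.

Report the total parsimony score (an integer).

FL@0: {G} ∪ {A} = {A,G} (union, +1)
DFL@0: {A} ∩ {A,G} = {A} (intersection, +0)
ES@0: {G} ∪ {A} = {A,G} (union, +1)
DEFLS@0: {A} ∩ {A,G} = {A} (intersection, +0)
FL@1: {G} ∪ {A} = {A,G} (union, +1)
DFL@1: {G} ∩ {A,G} = {G} (intersection, +0)
ES@1: {C} ∪ {A} = {A,C} (union, +1)
DEFLS@1: {G} ∪ {A,C} = {A,C,G} (union, +1)
FL@2: {G} ∪ {T} = {G,T} (union, +1)
DFL@2: {G} ∩ {G,T} = {G} (intersection, +0)
ES@2: {G} ∪ {C} = {C,G} (union, +1)
DEFLS@2: {G} ∩ {C,G} = {G} (intersection, +0)
FL@3: {C} ∪ {A} = {A,C} (union, +1)
DFL@3: {T} ∪ {A,C} = {A,C,T} (union, +1)
ES@3: {G} ∩ {G} = {G} (intersection, +0)
DEFLS@3: {A,C,T} ∪ {G} = {A,C,G,T} (union, +1)
FL@4: {A} ∪ {C} = {A,C} (union, +1)
DFL@4: {C} ∩ {A,C} = {C} (intersection, +0)
ES@4: {A} ∪ {G} = {A,G} (union, +1)
DEFLS@4: {C} ∪ {A,G} = {A,C,G} (union, +1)
FL@5: {C} ∪ {T} = {C,T} (union, +1)
DFL@5: {T} ∩ {C,T} = {T} (intersection, +0)
ES@5: {T} ∪ {G} = {G,T} (union, +1)
DEFLS@5: {T} ∩ {G,T} = {T} (intersection, +0)
FL@6: {C} ∪ {A} = {A,C} (union, +1)
DFL@6: {A} ∩ {A,C} = {A} (intersection, +0)
ES@6: {A} ∪ {T} = {A,T} (union, +1)
DEFLS@6: {A} ∩ {A,T} = {A} (intersection, +0)
per-site changes: [2, 3, 2, 3, 3, 2, 2]; total = 17

17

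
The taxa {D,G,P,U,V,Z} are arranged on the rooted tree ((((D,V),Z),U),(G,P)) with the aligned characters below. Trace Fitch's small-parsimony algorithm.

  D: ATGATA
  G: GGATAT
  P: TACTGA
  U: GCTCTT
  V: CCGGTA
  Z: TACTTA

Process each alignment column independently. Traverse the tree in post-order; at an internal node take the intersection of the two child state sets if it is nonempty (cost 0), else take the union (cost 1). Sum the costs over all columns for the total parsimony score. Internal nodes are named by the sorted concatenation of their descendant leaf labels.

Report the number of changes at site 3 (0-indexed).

[col 0] DV: children D:{A}, V:{C} ∪→ {A,C}; cost 1
[col 0] DVZ: children DV:{A,C}, Z:{T} ∪→ {A,C,T}; cost 1
[col 0] DUVZ: children DVZ:{A,C,T}, U:{G} ∪→ {A,C,G,T}; cost 1
[col 0] GP: children G:{G}, P:{T} ∪→ {G,T}; cost 1
[col 0] DGPUVZ: children DUVZ:{A,C,G,T}, GP:{G,T} ∩→ {G,T}; cost 0
[col 1] DV: children D:{T}, V:{C} ∪→ {C,T}; cost 1
[col 1] DVZ: children DV:{C,T}, Z:{A} ∪→ {A,C,T}; cost 1
[col 1] DUVZ: children DVZ:{A,C,T}, U:{C} ∩→ {C}; cost 0
[col 1] GP: children G:{G}, P:{A} ∪→ {A,G}; cost 1
[col 1] DGPUVZ: children DUVZ:{C}, GP:{A,G} ∪→ {A,C,G}; cost 1
[col 2] DV: children D:{G}, V:{G} ∩→ {G}; cost 0
[col 2] DVZ: children DV:{G}, Z:{C} ∪→ {C,G}; cost 1
[col 2] DUVZ: children DVZ:{C,G}, U:{T} ∪→ {C,G,T}; cost 1
[col 2] GP: children G:{A}, P:{C} ∪→ {A,C}; cost 1
[col 2] DGPUVZ: children DUVZ:{C,G,T}, GP:{A,C} ∩→ {C}; cost 0
[col 3] DV: children D:{A}, V:{G} ∪→ {A,G}; cost 1
[col 3] DVZ: children DV:{A,G}, Z:{T} ∪→ {A,G,T}; cost 1
[col 3] DUVZ: children DVZ:{A,G,T}, U:{C} ∪→ {A,C,G,T}; cost 1
[col 3] GP: children G:{T}, P:{T} ∩→ {T}; cost 0
[col 3] DGPUVZ: children DUVZ:{A,C,G,T}, GP:{T} ∩→ {T}; cost 0
[col 4] DV: children D:{T}, V:{T} ∩→ {T}; cost 0
[col 4] DVZ: children DV:{T}, Z:{T} ∩→ {T}; cost 0
[col 4] DUVZ: children DVZ:{T}, U:{T} ∩→ {T}; cost 0
[col 4] GP: children G:{A}, P:{G} ∪→ {A,G}; cost 1
[col 4] DGPUVZ: children DUVZ:{T}, GP:{A,G} ∪→ {A,G,T}; cost 1
[col 5] DV: children D:{A}, V:{A} ∩→ {A}; cost 0
[col 5] DVZ: children DV:{A}, Z:{A} ∩→ {A}; cost 0
[col 5] DUVZ: children DVZ:{A}, U:{T} ∪→ {A,T}; cost 1
[col 5] GP: children G:{T}, P:{A} ∪→ {A,T}; cost 1
[col 5] DGPUVZ: children DUVZ:{A,T}, GP:{A,T} ∩→ {A,T}; cost 0
per-site changes: [4, 4, 3, 3, 2, 2]; total = 18

3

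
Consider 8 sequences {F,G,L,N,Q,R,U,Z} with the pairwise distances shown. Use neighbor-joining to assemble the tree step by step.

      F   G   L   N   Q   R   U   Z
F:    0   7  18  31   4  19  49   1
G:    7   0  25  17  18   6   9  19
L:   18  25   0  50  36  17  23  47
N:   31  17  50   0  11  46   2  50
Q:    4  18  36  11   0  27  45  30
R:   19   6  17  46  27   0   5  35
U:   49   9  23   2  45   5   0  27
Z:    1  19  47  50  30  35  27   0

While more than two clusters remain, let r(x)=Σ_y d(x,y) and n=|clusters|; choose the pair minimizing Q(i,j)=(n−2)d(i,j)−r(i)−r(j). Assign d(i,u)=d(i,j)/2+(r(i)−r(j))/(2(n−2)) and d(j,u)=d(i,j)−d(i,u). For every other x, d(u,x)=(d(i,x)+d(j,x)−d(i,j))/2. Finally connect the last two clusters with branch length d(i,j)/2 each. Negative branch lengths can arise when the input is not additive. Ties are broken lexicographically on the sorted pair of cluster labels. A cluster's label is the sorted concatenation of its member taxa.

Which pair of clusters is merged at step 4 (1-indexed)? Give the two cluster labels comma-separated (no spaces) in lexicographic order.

L,R

1. join N+U (d=2, Q=-355) ⇒ NU; edges |N|=59/12, |U|=-35/12
  updated: d(F,NU)=39, d(G,NU)=12, d(L,NU)=71/2, d(NU,Q)=27, d(NU,R)=49/2, d(NU,Z)=75/2
2. join F+Z (d=1, Q=-505/2) ⇒ FZ; edges |F|=-153/20, |Z|=173/20
  updated: d(FZ,G)=25/2, d(FZ,L)=32, d(FZ,NU)=151/4, d(FZ,Q)=33/2, d(FZ,R)=53/2
3. join FZ+Q (d=33/2, Q=-735/4) ⇒ FQZ; edges |FZ|=267/32, |Q|=261/32
  updated: d(FQZ,G)=7, d(FQZ,L)=103/4, d(FQZ,NU)=193/8, d(FQZ,R)=37/2
4. join L+R (d=17, Q=-473/4) ⇒ LR; edges |L|=353/24, |R|=55/24
  updated: d(FQZ,LR)=109/8, d(G,LR)=7, d(LR,NU)=43/2
5. join FQZ+LR (d=109/8, Q=-477/8) ⇒ FLQRZ; edges |FQZ|=239/32, |LR|=197/32
  updated: d(FLQRZ,G)=3/16, d(FLQRZ,NU)=16
6. join FLQRZ+G (d=3/16, Q=-451/16) ⇒ FGLQRZ; edges |FLQRZ|=67/32, |G|=-61/32
  updated: d(FGLQRZ,NU)=445/32
7. join FGLQRZ+NU (d=445/32) ⇒ FGLNQRUZ; edges |FGLQRZ|=445/64, |NU|=445/64
final tree: (((((F:-153/20,Z:173/20):267/32,Q:261/32):239/32,(L:353/24,R:55/24):197/32):67/32,G:-61/32):445/64,(N:59/12,U:-35/12):445/64)
total length: 2055/32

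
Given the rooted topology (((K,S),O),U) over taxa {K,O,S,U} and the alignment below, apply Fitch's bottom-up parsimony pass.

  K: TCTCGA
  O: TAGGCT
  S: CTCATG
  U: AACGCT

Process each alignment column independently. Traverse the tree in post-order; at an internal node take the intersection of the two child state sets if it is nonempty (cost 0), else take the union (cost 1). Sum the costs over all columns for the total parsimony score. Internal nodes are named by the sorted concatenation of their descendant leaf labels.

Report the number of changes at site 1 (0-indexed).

KS@0: {T} ∪ {C} = {C,T} (union, +1)
KOS@0: {C,T} ∩ {T} = {T} (intersection, +0)
KOSU@0: {T} ∪ {A} = {A,T} (union, +1)
KS@1: {C} ∪ {T} = {C,T} (union, +1)
KOS@1: {C,T} ∪ {A} = {A,C,T} (union, +1)
KOSU@1: {A,C,T} ∩ {A} = {A} (intersection, +0)
KS@2: {T} ∪ {C} = {C,T} (union, +1)
KOS@2: {C,T} ∪ {G} = {C,G,T} (union, +1)
KOSU@2: {C,G,T} ∩ {C} = {C} (intersection, +0)
KS@3: {C} ∪ {A} = {A,C} (union, +1)
KOS@3: {A,C} ∪ {G} = {A,C,G} (union, +1)
KOSU@3: {A,C,G} ∩ {G} = {G} (intersection, +0)
KS@4: {G} ∪ {T} = {G,T} (union, +1)
KOS@4: {G,T} ∪ {C} = {C,G,T} (union, +1)
KOSU@4: {C,G,T} ∩ {C} = {C} (intersection, +0)
KS@5: {A} ∪ {G} = {A,G} (union, +1)
KOS@5: {A,G} ∪ {T} = {A,G,T} (union, +1)
KOSU@5: {A,G,T} ∩ {T} = {T} (intersection, +0)
per-site changes: [2, 2, 2, 2, 2, 2]; total = 12

2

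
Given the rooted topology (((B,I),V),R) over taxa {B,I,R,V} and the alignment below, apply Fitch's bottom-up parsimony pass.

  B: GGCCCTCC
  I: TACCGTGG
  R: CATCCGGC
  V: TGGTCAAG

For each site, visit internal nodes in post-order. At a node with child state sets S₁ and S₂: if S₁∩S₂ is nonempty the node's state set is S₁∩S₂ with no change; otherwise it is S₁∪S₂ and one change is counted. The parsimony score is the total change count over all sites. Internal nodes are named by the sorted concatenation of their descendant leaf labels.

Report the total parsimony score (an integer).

14

BI@0: {G} ∪ {T} = {G,T} (union, +1)
BIV@0: {G,T} ∩ {T} = {T} (intersection, +0)
BIRV@0: {T} ∪ {C} = {C,T} (union, +1)
BI@1: {G} ∪ {A} = {A,G} (union, +1)
BIV@1: {A,G} ∩ {G} = {G} (intersection, +0)
BIRV@1: {G} ∪ {A} = {A,G} (union, +1)
BI@2: {C} ∩ {C} = {C} (intersection, +0)
BIV@2: {C} ∪ {G} = {C,G} (union, +1)
BIRV@2: {C,G} ∪ {T} = {C,G,T} (union, +1)
BI@3: {C} ∩ {C} = {C} (intersection, +0)
BIV@3: {C} ∪ {T} = {C,T} (union, +1)
BIRV@3: {C,T} ∩ {C} = {C} (intersection, +0)
BI@4: {C} ∪ {G} = {C,G} (union, +1)
BIV@4: {C,G} ∩ {C} = {C} (intersection, +0)
BIRV@4: {C} ∩ {C} = {C} (intersection, +0)
BI@5: {T} ∩ {T} = {T} (intersection, +0)
BIV@5: {T} ∪ {A} = {A,T} (union, +1)
BIRV@5: {A,T} ∪ {G} = {A,G,T} (union, +1)
BI@6: {C} ∪ {G} = {C,G} (union, +1)
BIV@6: {C,G} ∪ {A} = {A,C,G} (union, +1)
BIRV@6: {A,C,G} ∩ {G} = {G} (intersection, +0)
BI@7: {C} ∪ {G} = {C,G} (union, +1)
BIV@7: {C,G} ∩ {G} = {G} (intersection, +0)
BIRV@7: {G} ∪ {C} = {C,G} (union, +1)
per-site changes: [2, 2, 2, 1, 1, 2, 2, 2]; total = 14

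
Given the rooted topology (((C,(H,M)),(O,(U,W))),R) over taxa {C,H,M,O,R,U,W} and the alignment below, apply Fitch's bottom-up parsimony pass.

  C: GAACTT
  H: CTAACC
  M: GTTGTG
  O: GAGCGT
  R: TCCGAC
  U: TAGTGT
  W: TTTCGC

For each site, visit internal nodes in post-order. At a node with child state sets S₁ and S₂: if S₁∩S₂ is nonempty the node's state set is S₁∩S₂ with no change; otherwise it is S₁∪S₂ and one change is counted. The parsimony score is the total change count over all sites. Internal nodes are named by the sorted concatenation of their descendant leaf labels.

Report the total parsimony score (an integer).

site 0, node HM: H={C} ∪ M={G} → {C,G} (+1)
site 0, node CHM: C={G} ∩ HM={C,G} → {G} (+0)
site 0, node UW: U={T} ∩ W={T} → {T} (+0)
site 0, node OUW: O={G} ∪ UW={T} → {G,T} (+1)
site 0, node CHMOUW: CHM={G} ∩ OUW={G,T} → {G} (+0)
site 0, node CHMORUW: CHMOUW={G} ∪ R={T} → {G,T} (+1)
site 1, node HM: H={T} ∩ M={T} → {T} (+0)
site 1, node CHM: C={A} ∪ HM={T} → {A,T} (+1)
site 1, node UW: U={A} ∪ W={T} → {A,T} (+1)
site 1, node OUW: O={A} ∩ UW={A,T} → {A} (+0)
site 1, node CHMOUW: CHM={A,T} ∩ OUW={A} → {A} (+0)
site 1, node CHMORUW: CHMOUW={A} ∪ R={C} → {A,C} (+1)
site 2, node HM: H={A} ∪ M={T} → {A,T} (+1)
site 2, node CHM: C={A} ∩ HM={A,T} → {A} (+0)
site 2, node UW: U={G} ∪ W={T} → {G,T} (+1)
site 2, node OUW: O={G} ∩ UW={G,T} → {G} (+0)
site 2, node CHMOUW: CHM={A} ∪ OUW={G} → {A,G} (+1)
site 2, node CHMORUW: CHMOUW={A,G} ∪ R={C} → {A,C,G} (+1)
site 3, node HM: H={A} ∪ M={G} → {A,G} (+1)
site 3, node CHM: C={C} ∪ HM={A,G} → {A,C,G} (+1)
site 3, node UW: U={T} ∪ W={C} → {C,T} (+1)
site 3, node OUW: O={C} ∩ UW={C,T} → {C} (+0)
site 3, node CHMOUW: CHM={A,C,G} ∩ OUW={C} → {C} (+0)
site 3, node CHMORUW: CHMOUW={C} ∪ R={G} → {C,G} (+1)
site 4, node HM: H={C} ∪ M={T} → {C,T} (+1)
site 4, node CHM: C={T} ∩ HM={C,T} → {T} (+0)
site 4, node UW: U={G} ∩ W={G} → {G} (+0)
site 4, node OUW: O={G} ∩ UW={G} → {G} (+0)
site 4, node CHMOUW: CHM={T} ∪ OUW={G} → {G,T} (+1)
site 4, node CHMORUW: CHMOUW={G,T} ∪ R={A} → {A,G,T} (+1)
site 5, node HM: H={C} ∪ M={G} → {C,G} (+1)
site 5, node CHM: C={T} ∪ HM={C,G} → {C,G,T} (+1)
site 5, node UW: U={T} ∪ W={C} → {C,T} (+1)
site 5, node OUW: O={T} ∩ UW={C,T} → {T} (+0)
site 5, node CHMOUW: CHM={C,G,T} ∩ OUW={T} → {T} (+0)
site 5, node CHMORUW: CHMOUW={T} ∪ R={C} → {C,T} (+1)
per-site changes: [3, 3, 4, 4, 3, 4]; total = 21

21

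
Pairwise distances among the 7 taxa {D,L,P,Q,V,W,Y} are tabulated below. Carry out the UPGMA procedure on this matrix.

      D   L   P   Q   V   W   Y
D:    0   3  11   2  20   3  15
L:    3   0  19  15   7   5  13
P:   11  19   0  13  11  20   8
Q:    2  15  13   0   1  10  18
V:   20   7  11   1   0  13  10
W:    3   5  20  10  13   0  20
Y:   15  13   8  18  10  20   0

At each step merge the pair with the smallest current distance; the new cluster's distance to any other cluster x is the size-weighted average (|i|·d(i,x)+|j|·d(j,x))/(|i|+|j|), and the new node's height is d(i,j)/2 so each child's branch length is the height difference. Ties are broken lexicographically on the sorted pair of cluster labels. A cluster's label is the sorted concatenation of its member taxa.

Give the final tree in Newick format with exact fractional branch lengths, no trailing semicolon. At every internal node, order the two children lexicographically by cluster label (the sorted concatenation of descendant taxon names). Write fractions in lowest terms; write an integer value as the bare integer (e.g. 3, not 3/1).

iteration 1: select Q,V (d=1); attach at lengths (1/2, 1/2); label the merged cluster QV
  updated: d(D,QV)=11, d(L,QV)=11, d(P,QV)=12, d(QV,W)=23/2, d(QV,Y)=14
iteration 2: select D,L (d=3); attach at lengths (3/2, 3/2); label the merged cluster DL
  updated: d(DL,P)=15, d(DL,QV)=11, d(DL,W)=4, d(DL,Y)=14
iteration 3: select DL,W (d=4); attach at lengths (1/2, 2); label the merged cluster DLW
  updated: d(DLW,P)=50/3, d(DLW,QV)=67/6, d(DLW,Y)=16
iteration 4: select P,Y (d=8); attach at lengths (4, 4); label the merged cluster PY
  updated: d(DLW,PY)=49/3, d(PY,QV)=13
iteration 5: select DLW,QV (d=67/6); attach at lengths (43/12, 61/12); label the merged cluster DLQVW
  updated: d(DLQVW,PY)=15
iteration 6: select DLQVW,PY (d=15); attach at lengths (23/12, 7/2); label the merged cluster DLPQVWY
final tree: ((((D:3/2,L:3/2):1/2,W:2):43/12,(Q:1/2,V:1/2):61/12):23/12,(P:4,Y:4):7/2)
total length: 343/12

((((D:3/2,L:3/2):1/2,W:2):43/12,(Q:1/2,V:1/2):61/12):23/12,(P:4,Y:4):7/2)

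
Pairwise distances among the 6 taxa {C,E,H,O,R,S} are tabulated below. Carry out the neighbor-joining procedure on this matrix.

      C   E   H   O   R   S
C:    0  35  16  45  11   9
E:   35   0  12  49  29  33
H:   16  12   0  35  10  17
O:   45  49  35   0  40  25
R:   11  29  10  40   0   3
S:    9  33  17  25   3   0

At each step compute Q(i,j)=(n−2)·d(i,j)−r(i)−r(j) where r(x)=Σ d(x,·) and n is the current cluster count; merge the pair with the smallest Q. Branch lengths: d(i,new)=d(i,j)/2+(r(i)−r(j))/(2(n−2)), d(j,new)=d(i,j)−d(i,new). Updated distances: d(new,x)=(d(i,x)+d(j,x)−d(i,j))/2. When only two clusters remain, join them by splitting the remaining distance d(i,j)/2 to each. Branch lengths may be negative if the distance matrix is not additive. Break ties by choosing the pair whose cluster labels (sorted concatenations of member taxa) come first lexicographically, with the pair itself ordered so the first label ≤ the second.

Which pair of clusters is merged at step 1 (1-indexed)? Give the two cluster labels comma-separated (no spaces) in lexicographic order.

step 1: merge (E,H) at d=12, Q=-200; branch lengths E→29/2, H→-5/2; new cluster EH
  updated: d(C,EH)=39/2, d(EH,O)=36, d(EH,R)=27/2, d(EH,S)=19
step 2: merge (O,S) at d=25, Q=-127; branch lengths O→55/2, S→-5/2; new cluster OS
  updated: d(C,OS)=29/2, d(EH,OS)=15, d(OS,R)=9
step 3: merge (C,R) at d=11, Q=-113/2; branch lengths C→67/8, R→21/8; new cluster CR
  updated: d(CR,EH)=11, d(CR,OS)=25/4
step 4: merge (CR,EH) at d=11, Q=-129/4; branch lengths CR→9/8, EH→79/8; new cluster CEHR
  updated: d(CEHR,OS)=41/8
step 5: merge (CEHR,OS) at d=41/8; branch lengths CEHR→41/16, OS→41/16; new cluster CEHORS
final tree: (((C:67/8,R:21/8):9/8,(E:29/2,H:-5/2):79/8):41/16,(O:55/2,S:-5/2):41/16)
total length: 513/8

E,H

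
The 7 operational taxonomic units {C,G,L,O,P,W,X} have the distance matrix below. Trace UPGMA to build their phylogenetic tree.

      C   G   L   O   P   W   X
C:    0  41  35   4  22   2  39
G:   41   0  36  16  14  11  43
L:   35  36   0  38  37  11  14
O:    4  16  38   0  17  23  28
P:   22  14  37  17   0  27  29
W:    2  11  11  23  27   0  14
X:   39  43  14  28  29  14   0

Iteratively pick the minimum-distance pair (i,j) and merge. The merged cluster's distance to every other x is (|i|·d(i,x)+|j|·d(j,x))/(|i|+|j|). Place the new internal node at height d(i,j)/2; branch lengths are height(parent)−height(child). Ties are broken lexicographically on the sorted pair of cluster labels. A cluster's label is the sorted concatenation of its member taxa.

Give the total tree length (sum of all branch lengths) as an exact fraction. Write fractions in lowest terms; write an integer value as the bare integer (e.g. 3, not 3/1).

767/12

step 1: merge (C,W) at d=2; branch lengths C→1, W→1; new cluster CW
  updated: d(CW,G)=26, d(CW,L)=23, d(CW,O)=27/2, d(CW,P)=49/2, d(CW,X)=53/2
step 2: merge (CW,O) at d=27/2; branch lengths CW→23/4, O→27/4; new cluster COW
  updated: d(COW,G)=68/3, d(COW,L)=28, d(COW,P)=22, d(COW,X)=27
step 3: merge (G,P) at d=14; branch lengths G→7, P→7; new cluster GP
  updated: d(COW,GP)=67/3, d(GP,L)=73/2, d(GP,X)=36
step 4: merge (L,X) at d=14; branch lengths L→7, X→7; new cluster LX
  updated: d(COW,LX)=55/2, d(GP,LX)=145/4
step 5: merge (COW,GP) at d=67/3; branch lengths COW→53/12, GP→25/6; new cluster CGOPW
  updated: d(CGOPW,LX)=31
step 6: merge (CGOPW,LX) at d=31; branch lengths CGOPW→13/3, LX→17/2; new cluster CGLOPWX
final tree: ((((C:1,W:1):23/4,O:27/4):53/12,(G:7,P:7):25/6):13/3,(L:7,X:7):17/2)
total length: 767/12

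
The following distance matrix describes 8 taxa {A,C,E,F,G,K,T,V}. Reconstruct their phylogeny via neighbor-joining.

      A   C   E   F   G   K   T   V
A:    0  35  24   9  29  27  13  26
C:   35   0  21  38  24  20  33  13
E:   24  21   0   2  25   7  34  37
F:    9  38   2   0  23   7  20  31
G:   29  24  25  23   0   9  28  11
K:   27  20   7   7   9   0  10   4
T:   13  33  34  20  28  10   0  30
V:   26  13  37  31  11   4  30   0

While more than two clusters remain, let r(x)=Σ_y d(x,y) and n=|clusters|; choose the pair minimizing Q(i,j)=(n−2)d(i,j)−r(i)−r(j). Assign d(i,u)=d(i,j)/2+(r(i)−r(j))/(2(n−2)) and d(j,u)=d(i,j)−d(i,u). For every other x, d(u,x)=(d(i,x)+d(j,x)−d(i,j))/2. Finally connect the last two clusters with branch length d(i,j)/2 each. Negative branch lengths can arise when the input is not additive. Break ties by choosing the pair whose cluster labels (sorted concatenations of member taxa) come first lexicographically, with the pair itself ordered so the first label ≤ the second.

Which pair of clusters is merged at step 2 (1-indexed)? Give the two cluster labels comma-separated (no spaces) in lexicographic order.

A,T

step 1: merge (E,F) at d=2, Q=-268; branch lengths E→8/3, F→-2/3; new cluster EF
  updated: d(A,EF)=31/2, d(C,EF)=57/2, d(EF,G)=23, d(EF,K)=6, d(EF,T)=26, d(EF,V)=33
step 2: merge (A,T) at d=13, Q=-441/2; branch lengths A→141/20, T→119/20; new cluster AT
  updated: d(AT,C)=55/2, d(AT,EF)=57/4, d(AT,G)=22, d(AT,K)=12, d(AT,V)=43/2
step 3: merge (AT,EF) at d=57/4, Q=-145; branch lengths AT→99/16, EF→129/16; new cluster AEFT
  updated: d(AEFT,C)=167/8, d(AEFT,G)=123/8, d(AEFT,K)=15/8, d(AEFT,V)=161/8
step 4: merge (AEFT,K) at d=15/8, Q=-175/2; branch lengths AEFT→29/6, K→-71/24; new cluster AEFKT
  updated: d(AEFKT,C)=39/2, d(AEFKT,G)=45/4, d(AEFKT,V)=89/8
step 5: merge (AEFKT,G) at d=45/4, Q=-525/8; branch lengths AEFKT→145/32, G→215/32; new cluster AEFGKT
  updated: d(AEFGKT,C)=129/8, d(AEFGKT,V)=87/16
step 6: merge (AEFGKT,C) at d=129/8, Q=-553/16; branch lengths AEFGKT→137/32, C→379/32; new cluster ACEFGKT
  updated: d(ACEFGKT,V)=37/32
step 7: merge (ACEFGKT,V) at d=37/32; branch lengths ACEFGKT→37/64, V→37/64; new cluster ACEFGKTV
final tree: ((((((A:141/20,T:119/20):99/16,(E:8/3,F:-2/3):129/16):29/6,K:-71/24):145/32,G:215/32):137/32,C:379/32):37/64,V:37/64)
total length: 1909/32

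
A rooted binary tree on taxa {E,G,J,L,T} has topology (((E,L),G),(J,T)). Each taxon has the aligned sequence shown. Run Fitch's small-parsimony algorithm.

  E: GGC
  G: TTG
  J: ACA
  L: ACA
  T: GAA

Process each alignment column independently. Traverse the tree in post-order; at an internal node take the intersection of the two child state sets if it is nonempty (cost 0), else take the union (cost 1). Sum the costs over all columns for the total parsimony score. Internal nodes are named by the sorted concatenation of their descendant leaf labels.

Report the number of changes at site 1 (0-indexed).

3

site 0, node EL: E={G} ∪ L={A} → {A,G} (+1)
site 0, node EGL: EL={A,G} ∪ G={T} → {A,G,T} (+1)
site 0, node JT: J={A} ∪ T={G} → {A,G} (+1)
site 0, node EGJLT: EGL={A,G,T} ∩ JT={A,G} → {A,G} (+0)
site 1, node EL: E={G} ∪ L={C} → {C,G} (+1)
site 1, node EGL: EL={C,G} ∪ G={T} → {C,G,T} (+1)
site 1, node JT: J={C} ∪ T={A} → {A,C} (+1)
site 1, node EGJLT: EGL={C,G,T} ∩ JT={A,C} → {C} (+0)
site 2, node EL: E={C} ∪ L={A} → {A,C} (+1)
site 2, node EGL: EL={A,C} ∪ G={G} → {A,C,G} (+1)
site 2, node JT: J={A} ∩ T={A} → {A} (+0)
site 2, node EGJLT: EGL={A,C,G} ∩ JT={A} → {A} (+0)
per-site changes: [3, 3, 2]; total = 8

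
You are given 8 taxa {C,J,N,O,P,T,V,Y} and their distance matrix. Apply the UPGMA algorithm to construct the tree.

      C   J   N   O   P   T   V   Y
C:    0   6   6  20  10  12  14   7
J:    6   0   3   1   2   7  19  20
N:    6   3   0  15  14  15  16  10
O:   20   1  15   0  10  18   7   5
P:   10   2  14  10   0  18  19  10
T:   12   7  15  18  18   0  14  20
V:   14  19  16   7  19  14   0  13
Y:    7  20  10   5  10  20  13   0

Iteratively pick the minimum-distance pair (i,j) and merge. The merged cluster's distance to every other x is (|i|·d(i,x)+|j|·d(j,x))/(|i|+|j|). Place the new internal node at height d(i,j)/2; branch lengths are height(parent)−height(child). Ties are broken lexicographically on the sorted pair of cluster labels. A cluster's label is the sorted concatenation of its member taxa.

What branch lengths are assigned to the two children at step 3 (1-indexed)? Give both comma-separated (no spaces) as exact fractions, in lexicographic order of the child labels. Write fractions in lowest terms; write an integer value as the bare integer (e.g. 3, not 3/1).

5/2,3

1. join J+O (d=1) ⇒ JO; edges |J|=1/2, |O|=1/2
  updated: d(C,JO)=13, d(JO,N)=9, d(JO,P)=6, d(JO,T)=25/2, d(JO,V)=13, d(JO,Y)=25/2
2. join C+N (d=6) ⇒ CN; edges |C|=3, |N|=3
  updated: d(CN,JO)=11, d(CN,P)=12, d(CN,T)=27/2, d(CN,V)=15, d(CN,Y)=17/2
3. join JO+P (d=6) ⇒ JOP; edges |JO|=5/2, |P|=3
  updated: d(CN,JOP)=34/3, d(JOP,T)=43/3, d(JOP,V)=15, d(JOP,Y)=35/3
4. join CN+Y (d=17/2) ⇒ CNY; edges |CN|=5/4, |Y|=17/4
  updated: d(CNY,JOP)=103/9, d(CNY,T)=47/3, d(CNY,V)=43/3
5. join CNY+JOP (d=103/9) ⇒ CJNOPY; edges |CNY|=53/36, |JOP|=49/18
  updated: d(CJNOPY,T)=15, d(CJNOPY,V)=44/3
6. join T+V (d=14) ⇒ TV; edges |T|=7, |V|=7
  updated: d(CJNOPY,TV)=89/6
7. join CJNOPY+TV (d=89/6) ⇒ CJNOPTVY; edges |CJNOPY|=61/36, |TV|=5/12
final tree: ((((C:3,N:3):5/4,Y:17/4):53/36,((J:1/2,O:1/2):5/2,P:3):49/18):61/36,(T:7,V:7):5/12)
total length: 1379/36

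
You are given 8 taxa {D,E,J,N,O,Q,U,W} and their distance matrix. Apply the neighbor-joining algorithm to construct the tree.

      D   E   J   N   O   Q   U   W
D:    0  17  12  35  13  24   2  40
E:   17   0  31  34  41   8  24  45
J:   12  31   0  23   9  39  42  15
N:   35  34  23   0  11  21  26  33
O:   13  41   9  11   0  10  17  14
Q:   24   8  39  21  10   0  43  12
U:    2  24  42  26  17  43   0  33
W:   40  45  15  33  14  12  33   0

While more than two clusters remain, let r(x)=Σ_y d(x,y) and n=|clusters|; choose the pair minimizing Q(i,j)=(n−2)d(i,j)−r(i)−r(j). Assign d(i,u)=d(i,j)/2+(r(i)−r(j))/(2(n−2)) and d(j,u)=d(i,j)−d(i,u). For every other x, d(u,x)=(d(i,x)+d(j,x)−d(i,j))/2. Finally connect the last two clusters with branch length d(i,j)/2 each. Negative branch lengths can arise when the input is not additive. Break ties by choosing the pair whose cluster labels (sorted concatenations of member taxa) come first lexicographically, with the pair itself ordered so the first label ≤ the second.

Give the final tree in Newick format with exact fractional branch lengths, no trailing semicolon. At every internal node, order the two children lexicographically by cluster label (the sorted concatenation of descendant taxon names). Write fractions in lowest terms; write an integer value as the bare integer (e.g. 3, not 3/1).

step 1: merge (D,U) at d=2, Q=-318; branch lengths D→-8/3, U→14/3; new cluster DU
  updated: d(DU,E)=39/2, d(DU,J)=26, d(DU,N)=59/2, d(DU,O)=14, d(DU,Q)=65/2, d(DU,W)=71/2
step 2: merge (E,Q) at d=8, Q=-261; branch lengths E→48/5, Q→-8/5; new cluster EQ
  updated: d(DU,EQ)=22, d(EQ,J)=31, d(EQ,N)=47/2, d(EQ,O)=43/2, d(EQ,W)=49/2
step 3: merge (J,W) at d=15, Q=-166; branch lengths J→21/4, W→39/4; new cluster JW
  updated: d(DU,JW)=93/4, d(EQ,JW)=81/4, d(JW,N)=41/2, d(JW,O)=4
step 4: merge (DU,EQ) at d=22, Q=-110; branch lengths DU→45/4, EQ→43/4; new cluster DEQU
  updated: d(DEQU,JW)=43/4, d(DEQU,N)=31/2, d(DEQU,O)=27/4
step 5: merge (DEQU,N) at d=31/2, Q=-49; branch lengths DEQU→17/4, N→45/4; new cluster DENQU
  updated: d(DENQU,JW)=63/8, d(DENQU,O)=9/8
step 6: merge (DENQU,JW) at d=63/8, Q=-13; branch lengths DENQU→5/2, JW→43/8; new cluster DEJNQUW
  updated: d(DEJNQUW,O)=-11/8
step 7: merge (DEJNQUW,O) at d=-11/8; branch lengths DEJNQUW→-11/16, O→-11/16; new cluster DEJNOQUW
final tree: (((((D:-8/3,U:14/3):45/4,(E:48/5,Q:-8/5):43/4):17/4,N:45/4):5/2,(J:21/4,W:39/4):43/8):-11/16,O:-11/16)
total length: 69

(((((D:-8/3,U:14/3):45/4,(E:48/5,Q:-8/5):43/4):17/4,N:45/4):5/2,(J:21/4,W:39/4):43/8):-11/16,O:-11/16)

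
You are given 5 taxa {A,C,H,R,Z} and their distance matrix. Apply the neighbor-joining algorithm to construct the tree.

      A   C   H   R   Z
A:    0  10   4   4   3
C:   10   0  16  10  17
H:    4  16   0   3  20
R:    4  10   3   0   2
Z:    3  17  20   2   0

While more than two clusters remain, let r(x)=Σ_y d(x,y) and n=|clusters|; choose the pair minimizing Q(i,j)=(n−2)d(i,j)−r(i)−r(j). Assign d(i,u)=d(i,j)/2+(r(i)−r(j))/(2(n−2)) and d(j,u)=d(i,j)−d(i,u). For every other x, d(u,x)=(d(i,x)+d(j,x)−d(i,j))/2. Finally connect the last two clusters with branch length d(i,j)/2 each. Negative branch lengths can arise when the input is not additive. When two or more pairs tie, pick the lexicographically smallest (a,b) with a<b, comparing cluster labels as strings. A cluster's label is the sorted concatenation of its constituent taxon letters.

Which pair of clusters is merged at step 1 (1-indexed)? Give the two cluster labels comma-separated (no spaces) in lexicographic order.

1. join R+Z (d=2, Q=-55) ⇒ RZ; edges |R|=-17/6, |Z|=29/6
  updated: d(A,RZ)=5/2, d(C,RZ)=25/2, d(H,RZ)=21/2
2. join A+H (d=4, Q=-39) ⇒ AH; edges |A|=-3/2, |H|=11/2
  updated: d(AH,C)=11, d(AH,RZ)=9/2
3. join AH+C (d=11, Q=-28) ⇒ ACH; edges |AH|=3/2, |C|=19/2
  updated: d(ACH,RZ)=3
4. join ACH+RZ (d=3) ⇒ ACHRZ; edges |ACH|=3/2, |RZ|=3/2
final tree: (((A:-3/2,H:11/2):3/2,C:19/2):3/2,(R:-17/6,Z:29/6):3/2)
total length: 20

R,Z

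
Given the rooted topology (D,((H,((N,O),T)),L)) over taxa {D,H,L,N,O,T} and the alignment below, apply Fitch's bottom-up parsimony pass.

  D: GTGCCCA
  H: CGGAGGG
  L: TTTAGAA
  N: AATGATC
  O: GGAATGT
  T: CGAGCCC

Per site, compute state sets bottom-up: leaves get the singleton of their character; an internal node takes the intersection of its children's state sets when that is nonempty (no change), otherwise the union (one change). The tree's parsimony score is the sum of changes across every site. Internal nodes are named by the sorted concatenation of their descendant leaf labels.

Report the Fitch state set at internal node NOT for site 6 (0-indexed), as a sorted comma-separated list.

C

[col 0] NO: children N:{A}, O:{G} ∪→ {A,G}; cost 1
[col 0] NOT: children NO:{A,G}, T:{C} ∪→ {A,C,G}; cost 1
[col 0] HNOT: children H:{C}, NOT:{A,C,G} ∩→ {C}; cost 0
[col 0] HLNOT: children HNOT:{C}, L:{T} ∪→ {C,T}; cost 1
[col 0] DHLNOT: children D:{G}, HLNOT:{C,T} ∪→ {C,G,T}; cost 1
[col 1] NO: children N:{A}, O:{G} ∪→ {A,G}; cost 1
[col 1] NOT: children NO:{A,G}, T:{G} ∩→ {G}; cost 0
[col 1] HNOT: children H:{G}, NOT:{G} ∩→ {G}; cost 0
[col 1] HLNOT: children HNOT:{G}, L:{T} ∪→ {G,T}; cost 1
[col 1] DHLNOT: children D:{T}, HLNOT:{G,T} ∩→ {T}; cost 0
[col 2] NO: children N:{T}, O:{A} ∪→ {A,T}; cost 1
[col 2] NOT: children NO:{A,T}, T:{A} ∩→ {A}; cost 0
[col 2] HNOT: children H:{G}, NOT:{A} ∪→ {A,G}; cost 1
[col 2] HLNOT: children HNOT:{A,G}, L:{T} ∪→ {A,G,T}; cost 1
[col 2] DHLNOT: children D:{G}, HLNOT:{A,G,T} ∩→ {G}; cost 0
[col 3] NO: children N:{G}, O:{A} ∪→ {A,G}; cost 1
[col 3] NOT: children NO:{A,G}, T:{G} ∩→ {G}; cost 0
[col 3] HNOT: children H:{A}, NOT:{G} ∪→ {A,G}; cost 1
[col 3] HLNOT: children HNOT:{A,G}, L:{A} ∩→ {A}; cost 0
[col 3] DHLNOT: children D:{C}, HLNOT:{A} ∪→ {A,C}; cost 1
[col 4] NO: children N:{A}, O:{T} ∪→ {A,T}; cost 1
[col 4] NOT: children NO:{A,T}, T:{C} ∪→ {A,C,T}; cost 1
[col 4] HNOT: children H:{G}, NOT:{A,C,T} ∪→ {A,C,G,T}; cost 1
[col 4] HLNOT: children HNOT:{A,C,G,T}, L:{G} ∩→ {G}; cost 0
[col 4] DHLNOT: children D:{C}, HLNOT:{G} ∪→ {C,G}; cost 1
[col 5] NO: children N:{T}, O:{G} ∪→ {G,T}; cost 1
[col 5] NOT: children NO:{G,T}, T:{C} ∪→ {C,G,T}; cost 1
[col 5] HNOT: children H:{G}, NOT:{C,G,T} ∩→ {G}; cost 0
[col 5] HLNOT: children HNOT:{G}, L:{A} ∪→ {A,G}; cost 1
[col 5] DHLNOT: children D:{C}, HLNOT:{A,G} ∪→ {A,C,G}; cost 1
[col 6] NO: children N:{C}, O:{T} ∪→ {C,T}; cost 1
[col 6] NOT: children NO:{C,T}, T:{C} ∩→ {C}; cost 0
[col 6] HNOT: children H:{G}, NOT:{C} ∪→ {C,G}; cost 1
[col 6] HLNOT: children HNOT:{C,G}, L:{A} ∪→ {A,C,G}; cost 1
[col 6] DHLNOT: children D:{A}, HLNOT:{A,C,G} ∩→ {A}; cost 0
per-site changes: [4, 2, 3, 3, 4, 4, 3]; total = 23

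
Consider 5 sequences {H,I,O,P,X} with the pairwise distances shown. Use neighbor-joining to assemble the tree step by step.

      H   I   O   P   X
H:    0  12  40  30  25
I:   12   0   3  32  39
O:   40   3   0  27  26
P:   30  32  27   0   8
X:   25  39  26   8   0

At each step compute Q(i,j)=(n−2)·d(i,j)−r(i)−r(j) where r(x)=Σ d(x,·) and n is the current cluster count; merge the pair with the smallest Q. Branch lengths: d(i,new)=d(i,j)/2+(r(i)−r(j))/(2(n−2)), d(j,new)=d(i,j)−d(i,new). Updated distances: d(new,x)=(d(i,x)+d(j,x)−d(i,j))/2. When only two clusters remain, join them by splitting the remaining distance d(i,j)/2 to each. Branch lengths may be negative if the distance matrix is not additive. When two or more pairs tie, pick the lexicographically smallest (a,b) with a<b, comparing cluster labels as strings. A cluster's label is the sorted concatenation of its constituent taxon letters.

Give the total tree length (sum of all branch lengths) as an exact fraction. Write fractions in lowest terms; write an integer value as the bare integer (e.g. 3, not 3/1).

191/4

step 1: merge (I,O) at d=3, Q=-173; branch lengths I→-1/6, O→19/6; new cluster IO
  updated: d(H,IO)=49/2, d(IO,P)=28, d(IO,X)=31
step 2: merge (H,IO) at d=49/2, Q=-114; branch lengths H→45/4, IO→53/4; new cluster HIO
  updated: d(HIO,P)=67/4, d(HIO,X)=63/4
step 3: merge (HIO,P) at d=67/4, Q=-81/2; branch lengths HIO→49/4, P→9/2; new cluster HIOP
  updated: d(HIOP,X)=7/2
step 4: merge (HIOP,X) at d=7/2; branch lengths HIOP→7/4, X→7/4; new cluster HIOPX
final tree: (((H:45/4,(I:-1/6,O:19/6):53/4):49/4,P:9/2):7/4,X:7/4)
total length: 191/4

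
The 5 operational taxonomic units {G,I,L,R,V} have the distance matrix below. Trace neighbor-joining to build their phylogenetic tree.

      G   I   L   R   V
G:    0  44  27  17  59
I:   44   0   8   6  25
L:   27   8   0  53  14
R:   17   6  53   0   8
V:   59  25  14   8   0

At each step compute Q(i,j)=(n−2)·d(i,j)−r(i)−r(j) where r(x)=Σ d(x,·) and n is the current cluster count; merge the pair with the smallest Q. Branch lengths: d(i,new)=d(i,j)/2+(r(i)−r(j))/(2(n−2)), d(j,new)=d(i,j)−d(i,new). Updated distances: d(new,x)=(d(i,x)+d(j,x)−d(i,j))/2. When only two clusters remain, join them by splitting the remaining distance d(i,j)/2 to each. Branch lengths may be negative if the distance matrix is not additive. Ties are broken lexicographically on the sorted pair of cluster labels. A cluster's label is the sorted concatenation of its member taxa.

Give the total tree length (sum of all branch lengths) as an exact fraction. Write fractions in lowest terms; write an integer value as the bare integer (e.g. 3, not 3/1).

437/8

1. join G+R (d=17, Q=-180) ⇒ GR; edges |G|=19, |R|=-2
  updated: d(GR,I)=33/2, d(GR,L)=63/2, d(GR,V)=25
2. join GR+I (d=33/2, Q=-179/2) ⇒ GIR; edges |GR|=113/8, |I|=19/8
  updated: d(GIR,L)=23/2, d(GIR,V)=67/4
3. join GIR+L (d=23/2, Q=-169/4) ⇒ GILR; edges |GIR|=57/8, |L|=35/8
  updated: d(GILR,V)=77/8
4. join GILR+V (d=77/8) ⇒ GILRV; edges |GILR|=77/16, |V|=77/16
final tree: ((((G:19,R:-2):113/8,I:19/8):57/8,L:35/8):77/16,V:77/16)
total length: 437/8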